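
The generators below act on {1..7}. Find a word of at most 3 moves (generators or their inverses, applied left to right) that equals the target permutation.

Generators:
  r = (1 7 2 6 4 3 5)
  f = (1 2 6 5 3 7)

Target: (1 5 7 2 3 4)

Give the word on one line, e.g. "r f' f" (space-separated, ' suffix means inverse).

r f r'

  after r: (1 7 2 6 4 3 5)
  after f: (2 5)(4 7 6)
  after r': (1 5 7 2 3 4)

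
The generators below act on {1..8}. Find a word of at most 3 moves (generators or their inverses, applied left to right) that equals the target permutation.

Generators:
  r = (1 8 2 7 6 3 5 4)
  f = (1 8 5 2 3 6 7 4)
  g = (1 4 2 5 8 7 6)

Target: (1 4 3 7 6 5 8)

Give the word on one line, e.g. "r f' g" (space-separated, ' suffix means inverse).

  after r: (1 8 2 7 6 3 5 4)
  after g': (1 5)(2 8 4 6 3)
  after r: (1 4 3 7 6 5 8)

r g' r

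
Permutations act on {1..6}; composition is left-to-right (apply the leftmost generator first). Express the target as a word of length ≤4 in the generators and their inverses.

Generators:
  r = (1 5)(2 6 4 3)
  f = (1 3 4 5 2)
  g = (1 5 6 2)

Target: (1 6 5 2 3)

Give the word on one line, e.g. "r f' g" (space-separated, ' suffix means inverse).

  after r': (1 5)(2 3 4 6)
  after f: (1 2 4 6)(3 5)
  after r: (1 6 5 2 3)

r' f r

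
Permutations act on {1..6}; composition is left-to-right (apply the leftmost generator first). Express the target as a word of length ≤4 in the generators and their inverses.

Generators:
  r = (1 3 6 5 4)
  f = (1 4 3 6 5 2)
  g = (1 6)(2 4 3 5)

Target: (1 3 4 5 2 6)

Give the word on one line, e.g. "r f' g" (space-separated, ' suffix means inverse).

  after g: (1 6)(2 4 3 5)
  after r': (1 3 6 4)(2 5)
  after g': (1 4 6 2 3)
  after f: (1 3 4 5 2 6)

g r' g' f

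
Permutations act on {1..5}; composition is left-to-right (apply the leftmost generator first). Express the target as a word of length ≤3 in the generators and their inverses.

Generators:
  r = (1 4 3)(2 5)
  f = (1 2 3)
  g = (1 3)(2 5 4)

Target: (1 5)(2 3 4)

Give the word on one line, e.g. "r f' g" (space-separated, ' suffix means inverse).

  after f: (1 2 3)
  after r: (1 5 2)(3 4)
  after f': (1 5)(2 3 4)

f r f'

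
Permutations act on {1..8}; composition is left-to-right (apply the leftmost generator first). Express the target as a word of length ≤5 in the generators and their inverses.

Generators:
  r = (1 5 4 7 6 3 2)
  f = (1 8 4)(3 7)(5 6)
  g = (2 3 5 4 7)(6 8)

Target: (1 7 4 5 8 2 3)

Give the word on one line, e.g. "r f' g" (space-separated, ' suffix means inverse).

r' f r' g' g'

  after r': (1 2 3 6 7 4 5)
  after f: (1 2 7)(3 5 8 4 6)
  after r': (1 3)(2 4 7)(5 8)
  after g': (1 2 5 6 8 3)
  after g': (1 7 4 5 8 2 3)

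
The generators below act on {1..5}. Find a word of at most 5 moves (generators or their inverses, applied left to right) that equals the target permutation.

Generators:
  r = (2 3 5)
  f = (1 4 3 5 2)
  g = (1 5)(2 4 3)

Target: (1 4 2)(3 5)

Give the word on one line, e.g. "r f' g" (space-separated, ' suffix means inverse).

g f' g g

  after g: (1 5)(2 4 3)
  after f': (1 3 5 2)
  after g: (1 2 5 4 3)
  after g: (1 4 2)(3 5)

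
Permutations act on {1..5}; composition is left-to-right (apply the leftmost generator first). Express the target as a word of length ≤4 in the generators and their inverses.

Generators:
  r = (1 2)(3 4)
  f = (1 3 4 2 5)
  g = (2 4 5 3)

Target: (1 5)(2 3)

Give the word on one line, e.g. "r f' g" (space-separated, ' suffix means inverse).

f' r

  after f': (1 5 2 4 3)
  after r: (1 5)(2 3)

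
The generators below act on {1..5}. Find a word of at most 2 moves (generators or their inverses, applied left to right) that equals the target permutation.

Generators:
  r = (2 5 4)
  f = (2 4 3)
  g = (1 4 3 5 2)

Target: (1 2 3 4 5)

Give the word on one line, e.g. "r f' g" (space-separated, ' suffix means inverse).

  after r: (2 5 4)
  after g': (1 2 3 4 5)

r g'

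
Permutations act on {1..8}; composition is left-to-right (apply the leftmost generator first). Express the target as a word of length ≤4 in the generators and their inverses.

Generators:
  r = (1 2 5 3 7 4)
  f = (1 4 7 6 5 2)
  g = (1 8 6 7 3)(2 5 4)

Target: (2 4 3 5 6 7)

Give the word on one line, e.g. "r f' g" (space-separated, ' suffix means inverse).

g r' g'

  after g: (1 8 6 7 3)(2 5 4)
  after r': (1 8 6 3 4)(5 7)
  after g': (2 4 3 5 6 7)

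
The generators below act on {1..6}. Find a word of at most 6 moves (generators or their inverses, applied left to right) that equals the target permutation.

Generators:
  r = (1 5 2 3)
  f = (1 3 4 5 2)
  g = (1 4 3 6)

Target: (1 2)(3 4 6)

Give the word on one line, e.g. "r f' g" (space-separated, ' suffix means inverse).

  after g: (1 4 3 6)
  after g: (1 3)(4 6)
  after r: (2 3 5)(4 6)
  after f': (1 2)(3 4 6)

g g r f'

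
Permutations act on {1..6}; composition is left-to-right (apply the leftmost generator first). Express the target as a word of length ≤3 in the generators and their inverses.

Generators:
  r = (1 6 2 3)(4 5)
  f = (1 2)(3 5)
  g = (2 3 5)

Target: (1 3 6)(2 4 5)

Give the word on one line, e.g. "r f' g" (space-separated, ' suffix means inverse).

  after g': (2 5 3)
  after r': (1 3 6)(2 4 5)

g' r'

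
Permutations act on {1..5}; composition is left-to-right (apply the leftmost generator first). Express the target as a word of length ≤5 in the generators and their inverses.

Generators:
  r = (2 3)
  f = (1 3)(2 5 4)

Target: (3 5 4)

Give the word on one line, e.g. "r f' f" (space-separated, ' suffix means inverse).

  after r: (2 3)
  after f': (1 3 4 5 2)
  after f': (2 3 5 4)
  after r': (3 5 4)

r f' f' r'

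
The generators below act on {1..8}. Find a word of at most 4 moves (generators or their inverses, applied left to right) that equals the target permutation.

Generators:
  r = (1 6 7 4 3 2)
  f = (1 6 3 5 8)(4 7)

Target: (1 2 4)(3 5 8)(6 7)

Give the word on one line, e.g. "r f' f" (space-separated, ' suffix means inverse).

f r' r'

  after f: (1 6 3 5 8)(4 7)
  after r': (2 3 5 8)(4 6)
  after r': (1 2 4)(3 5 8)(6 7)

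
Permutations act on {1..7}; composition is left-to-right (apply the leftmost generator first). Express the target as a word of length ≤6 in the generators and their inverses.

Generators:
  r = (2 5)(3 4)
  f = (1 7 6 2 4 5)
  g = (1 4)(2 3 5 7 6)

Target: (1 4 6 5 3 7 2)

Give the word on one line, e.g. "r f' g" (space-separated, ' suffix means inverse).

  after f': (1 5 4 2 6 7)
  after g: (1 7 4 3 5)
  after r: (1 7 3 2 5)
  after f': (2 4)(3 6 7)
  after g': (1 4 6 5 3 7 2)

f' g r f' g'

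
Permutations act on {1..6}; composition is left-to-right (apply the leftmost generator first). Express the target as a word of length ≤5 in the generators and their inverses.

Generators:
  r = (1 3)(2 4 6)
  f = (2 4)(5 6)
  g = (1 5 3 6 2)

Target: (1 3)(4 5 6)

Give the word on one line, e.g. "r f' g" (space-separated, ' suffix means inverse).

  after r': (1 3)(2 6 4)
  after f: (1 3)(2 5 6)
  after r: (2 5)(4 6)
  after f: (2 6)(4 5)
  after r: (1 3)(4 5 6)

r' f r f r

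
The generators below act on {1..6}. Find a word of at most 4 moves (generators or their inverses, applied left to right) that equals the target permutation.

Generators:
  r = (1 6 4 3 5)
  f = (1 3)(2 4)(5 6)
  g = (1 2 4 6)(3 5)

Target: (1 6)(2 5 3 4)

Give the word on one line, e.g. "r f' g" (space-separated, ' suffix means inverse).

f g f

  after f: (1 3)(2 4)(5 6)
  after g: (1 5)(2 6 3)
  after f: (1 6)(2 5 3 4)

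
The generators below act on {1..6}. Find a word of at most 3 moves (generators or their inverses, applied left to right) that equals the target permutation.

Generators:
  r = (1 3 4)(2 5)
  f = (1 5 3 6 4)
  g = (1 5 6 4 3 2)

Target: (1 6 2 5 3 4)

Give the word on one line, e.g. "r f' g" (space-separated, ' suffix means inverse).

  after f': (1 4 6 3 5)
  after f': (1 6 5 4 3)
  after r': (1 6 2 5 3 4)

f' f' r'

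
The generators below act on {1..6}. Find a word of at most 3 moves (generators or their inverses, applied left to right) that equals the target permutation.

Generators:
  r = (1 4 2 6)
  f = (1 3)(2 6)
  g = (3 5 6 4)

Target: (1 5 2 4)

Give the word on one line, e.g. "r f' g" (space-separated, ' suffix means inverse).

f g f'

  after f: (1 3)(2 6)
  after g: (1 5 6 2 4 3)
  after f': (1 5 2 4)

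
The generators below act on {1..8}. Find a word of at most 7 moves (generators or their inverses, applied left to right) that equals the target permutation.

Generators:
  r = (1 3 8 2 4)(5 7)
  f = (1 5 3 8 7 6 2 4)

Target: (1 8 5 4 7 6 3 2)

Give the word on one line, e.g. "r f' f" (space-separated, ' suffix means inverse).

  after r': (1 4 2 8 3)(5 7)
  after r': (1 2 3 4 8)
  after f: (1 4 7 6 2 8 5 3)
  after r': (1 2 3 4 5)(6 8 7)
  after r': (1 8 5 4 7 6 3 2)

r' r' f r' r'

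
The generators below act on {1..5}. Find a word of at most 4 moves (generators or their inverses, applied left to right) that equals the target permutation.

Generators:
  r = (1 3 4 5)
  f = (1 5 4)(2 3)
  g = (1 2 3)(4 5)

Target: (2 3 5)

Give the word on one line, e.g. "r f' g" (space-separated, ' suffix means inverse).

r g

  after r: (1 3 4 5)
  after g: (2 3 5)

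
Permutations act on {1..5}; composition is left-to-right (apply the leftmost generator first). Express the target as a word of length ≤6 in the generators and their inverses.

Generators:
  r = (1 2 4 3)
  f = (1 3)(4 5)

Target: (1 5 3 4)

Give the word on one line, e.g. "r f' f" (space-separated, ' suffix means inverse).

r f r f r'

  after r: (1 2 4 3)
  after f: (1 2 5 4)
  after r: (1 4 2 5 3)
  after f: (1 5)(2 4)
  after r': (1 5 3 4)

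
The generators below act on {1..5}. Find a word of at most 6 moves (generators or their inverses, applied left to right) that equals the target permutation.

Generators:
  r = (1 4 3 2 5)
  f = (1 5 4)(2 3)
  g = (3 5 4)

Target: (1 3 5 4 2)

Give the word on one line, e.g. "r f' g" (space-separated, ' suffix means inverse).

  after g': (3 4 5)
  after r': (1 5 4 2 3)
  after g': (1 3)(2 4)
  after f': (1 2 5)(3 4)
  after f': (1 3 5 4 2)

g' r' g' f' f'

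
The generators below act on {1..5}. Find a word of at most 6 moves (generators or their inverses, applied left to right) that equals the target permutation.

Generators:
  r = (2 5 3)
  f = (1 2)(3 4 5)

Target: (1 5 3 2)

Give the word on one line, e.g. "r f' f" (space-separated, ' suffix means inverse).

  after f': (1 2)(3 5 4)
  after f': (3 4 5)
  after f': (1 2)
  after r: (1 5 3 2)

f' f' f' r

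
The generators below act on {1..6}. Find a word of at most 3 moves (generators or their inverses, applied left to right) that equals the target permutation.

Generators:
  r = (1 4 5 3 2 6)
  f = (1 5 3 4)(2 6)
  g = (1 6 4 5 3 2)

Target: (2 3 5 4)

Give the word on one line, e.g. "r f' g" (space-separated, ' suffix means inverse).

  after g': (1 2 3 5 4 6)
  after r: (1 6 4)
  after g': (2 3 5 4)

g' r g'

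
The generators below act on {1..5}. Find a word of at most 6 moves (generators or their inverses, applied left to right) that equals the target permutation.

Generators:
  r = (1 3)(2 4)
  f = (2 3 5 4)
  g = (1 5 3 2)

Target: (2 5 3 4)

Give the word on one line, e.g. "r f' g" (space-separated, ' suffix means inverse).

  after f': (2 4 5 3)
  after r': (1 3 4 5)
  after g: (1 2)(3 4)
  after g: (2 5 3 4)

f' r' g g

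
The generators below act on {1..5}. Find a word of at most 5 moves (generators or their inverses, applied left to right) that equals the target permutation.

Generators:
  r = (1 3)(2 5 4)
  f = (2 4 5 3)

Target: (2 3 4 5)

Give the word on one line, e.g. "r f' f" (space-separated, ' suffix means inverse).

  after f: (2 4 5 3)
  after f: (2 5)(3 4)
  after f: (2 3 5 4)
  after r': (1 3 2)
  after r': (2 3 4 5)

f f f r' r'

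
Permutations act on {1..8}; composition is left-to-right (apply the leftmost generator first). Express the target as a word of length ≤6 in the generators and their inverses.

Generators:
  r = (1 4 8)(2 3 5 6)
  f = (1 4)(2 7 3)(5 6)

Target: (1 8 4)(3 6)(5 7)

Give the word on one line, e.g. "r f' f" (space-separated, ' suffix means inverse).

  after f: (1 4)(2 7 3)(5 6)
  after r': (2 7)(3 6)(4 8)
  after r': (1 8)(2 7 6)(3 5)
  after f': (1 8 4)(3 6)(5 7)

f r' r' f'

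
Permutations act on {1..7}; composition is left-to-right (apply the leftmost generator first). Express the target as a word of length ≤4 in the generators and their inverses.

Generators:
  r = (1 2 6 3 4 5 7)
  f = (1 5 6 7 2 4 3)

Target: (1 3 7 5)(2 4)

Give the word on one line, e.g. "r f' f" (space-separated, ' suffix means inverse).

  after f: (1 5 6 7 2 4 3)
  after f: (1 6 2 3 5 7 4)
  after r: (1 3 7 5)(2 4)

f f r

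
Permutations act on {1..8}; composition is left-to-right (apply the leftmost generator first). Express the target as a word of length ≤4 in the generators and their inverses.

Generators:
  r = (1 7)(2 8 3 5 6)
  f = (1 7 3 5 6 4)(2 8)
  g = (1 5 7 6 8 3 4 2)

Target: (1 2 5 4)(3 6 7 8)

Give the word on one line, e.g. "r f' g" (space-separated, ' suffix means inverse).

g' f' r'

  after g': (1 2 4 3 8 6 7 5)
  after f': (1 8 5 4 7 3 2 6)
  after r': (1 2 5 4)(3 6 7 8)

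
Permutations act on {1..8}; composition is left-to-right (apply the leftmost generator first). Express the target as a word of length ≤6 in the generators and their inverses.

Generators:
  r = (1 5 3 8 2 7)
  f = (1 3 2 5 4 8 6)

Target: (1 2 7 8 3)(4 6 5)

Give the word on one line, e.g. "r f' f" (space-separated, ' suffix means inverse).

  after f': (1 6 8 4 5 2 3)
  after r': (1 6 3 7 2 5 8 4)
  after f': (1 8 5 4 6)(3 7)
  after r: (1 2 7 8 3)(4 6 5)

f' r' f' r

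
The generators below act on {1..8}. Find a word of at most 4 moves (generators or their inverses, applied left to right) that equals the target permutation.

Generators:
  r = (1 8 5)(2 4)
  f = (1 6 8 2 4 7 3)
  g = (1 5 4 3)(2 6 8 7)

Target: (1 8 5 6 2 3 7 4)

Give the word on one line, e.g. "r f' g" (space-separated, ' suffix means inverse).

g' f r

  after g': (1 3 4 5)(2 7 8 6)
  after f: (2 3 7)(4 5 6)
  after r: (1 8 5 6 2 3 7 4)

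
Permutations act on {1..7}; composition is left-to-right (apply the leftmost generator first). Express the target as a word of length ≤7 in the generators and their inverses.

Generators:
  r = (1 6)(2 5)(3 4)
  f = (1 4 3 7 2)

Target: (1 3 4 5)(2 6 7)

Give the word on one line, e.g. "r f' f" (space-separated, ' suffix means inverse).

  after r': (1 6)(2 5)(3 4)
  after f: (1 6 4 7 2 5)
  after r': (3 4 7 5 6)
  after f: (1 4 2)(5 6 7)
  after r: (1 3 4 5)(2 6 7)

r' f r' f r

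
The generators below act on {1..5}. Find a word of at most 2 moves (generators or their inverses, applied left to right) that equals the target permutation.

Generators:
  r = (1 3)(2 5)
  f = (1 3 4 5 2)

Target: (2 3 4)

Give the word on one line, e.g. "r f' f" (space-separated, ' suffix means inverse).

  after f: (1 3 4 5 2)
  after r': (2 3 4)

f r'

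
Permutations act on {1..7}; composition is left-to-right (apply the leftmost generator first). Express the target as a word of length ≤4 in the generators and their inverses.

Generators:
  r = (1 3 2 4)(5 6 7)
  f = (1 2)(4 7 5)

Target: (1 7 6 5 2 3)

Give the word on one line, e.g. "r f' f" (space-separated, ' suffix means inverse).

  after f: (1 2)(4 7 5)
  after r: (1 4 5)(2 3)(6 7)
  after f: (1 7 6 5 2 3)

f r f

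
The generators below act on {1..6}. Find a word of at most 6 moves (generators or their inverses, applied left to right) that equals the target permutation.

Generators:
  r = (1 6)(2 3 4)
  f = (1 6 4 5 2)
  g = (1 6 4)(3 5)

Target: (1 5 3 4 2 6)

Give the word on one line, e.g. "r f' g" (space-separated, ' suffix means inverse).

  after f: (1 6 4 5 2)
  after r: (2 6)(3 4 5)
  after g: (1 6 2 4 3)
  after g: (1 4 5 3 6 2)
  after f: (1 5 3 4 2 6)

f r g g f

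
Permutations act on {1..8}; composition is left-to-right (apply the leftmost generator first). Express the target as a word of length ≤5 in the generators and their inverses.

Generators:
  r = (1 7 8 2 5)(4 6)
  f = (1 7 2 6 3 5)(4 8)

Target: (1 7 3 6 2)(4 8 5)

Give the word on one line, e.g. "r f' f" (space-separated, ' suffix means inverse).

r' r' f'

  after r': (1 5 2 8 7)(4 6)
  after r': (1 2 7 5 8)
  after f': (1 7 3 6 2)(4 8 5)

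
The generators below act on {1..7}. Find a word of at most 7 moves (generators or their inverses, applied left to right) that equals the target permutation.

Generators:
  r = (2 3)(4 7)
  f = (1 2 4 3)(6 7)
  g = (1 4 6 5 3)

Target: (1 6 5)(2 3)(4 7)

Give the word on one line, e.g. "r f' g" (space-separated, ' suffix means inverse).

  after g: (1 4 6 5 3)
  after r': (1 7 4 6 5 2 3)
  after g': (1 7)(2 5)
  after r': (1 4 7)(2 5 3)
  after g: (1 6 5)(2 3)(4 7)

g r' g' r' g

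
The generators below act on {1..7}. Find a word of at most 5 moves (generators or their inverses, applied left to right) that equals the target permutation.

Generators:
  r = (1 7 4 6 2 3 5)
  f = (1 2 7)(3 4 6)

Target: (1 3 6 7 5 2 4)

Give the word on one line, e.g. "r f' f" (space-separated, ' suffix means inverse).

  after r: (1 7 4 6 2 3 5)
  after r: (1 4 2 5 7 6 3)
  after r: (1 6 5 4 3 7 2)
  after r: (1 2 7 3 4 5 6)
  after r: (1 3 6 7 5 2 4)

r r r r r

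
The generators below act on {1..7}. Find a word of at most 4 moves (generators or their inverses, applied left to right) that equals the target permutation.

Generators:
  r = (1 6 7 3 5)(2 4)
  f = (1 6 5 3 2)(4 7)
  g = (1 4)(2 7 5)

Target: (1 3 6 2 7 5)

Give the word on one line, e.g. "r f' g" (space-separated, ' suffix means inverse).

f' g' r'

  after f': (1 2 3 5 6)(4 7)
  after g': (1 5 6 4 2 3 7)
  after r': (1 3 6 2 7 5)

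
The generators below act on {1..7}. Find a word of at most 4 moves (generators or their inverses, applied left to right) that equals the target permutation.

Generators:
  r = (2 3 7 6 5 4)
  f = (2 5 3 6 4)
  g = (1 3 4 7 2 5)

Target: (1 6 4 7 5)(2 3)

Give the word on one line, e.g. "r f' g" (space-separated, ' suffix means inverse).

  after g: (1 3 4 7 2 5)
  after f: (1 6 4 7 5)(2 3)

g f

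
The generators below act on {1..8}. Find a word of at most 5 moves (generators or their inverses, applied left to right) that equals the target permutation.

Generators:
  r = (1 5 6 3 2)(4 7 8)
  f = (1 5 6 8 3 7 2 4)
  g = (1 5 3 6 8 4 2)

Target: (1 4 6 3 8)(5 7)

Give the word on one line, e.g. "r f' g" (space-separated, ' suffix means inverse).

r' f' r g

  after r': (1 2 3 6 5)(4 8 7)
  after f': (1 7 2 8 3 5 4 6)
  after r: (1 8 2 4 3 6 5 7)
  after g: (1 4 6 3 8)(5 7)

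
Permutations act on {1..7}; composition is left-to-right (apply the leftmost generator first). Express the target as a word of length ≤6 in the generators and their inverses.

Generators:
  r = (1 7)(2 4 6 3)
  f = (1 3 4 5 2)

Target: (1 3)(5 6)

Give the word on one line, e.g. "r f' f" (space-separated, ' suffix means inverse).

f r' r' f'

  after f: (1 3 4 5 2)
  after r': (1 6 4 5 3 2 7)
  after r': (1 4 5 6 2)
  after f': (1 3)(5 6)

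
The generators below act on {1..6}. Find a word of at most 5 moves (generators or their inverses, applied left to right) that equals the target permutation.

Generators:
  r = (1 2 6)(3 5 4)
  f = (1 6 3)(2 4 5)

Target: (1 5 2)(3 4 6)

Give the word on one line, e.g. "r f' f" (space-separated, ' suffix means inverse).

r' r' f f

  after r': (1 6 2)(3 4 5)
  after r': (1 2 6)(3 5 4)
  after f: (1 4)(2 3)
  after f: (1 5 2)(3 4 6)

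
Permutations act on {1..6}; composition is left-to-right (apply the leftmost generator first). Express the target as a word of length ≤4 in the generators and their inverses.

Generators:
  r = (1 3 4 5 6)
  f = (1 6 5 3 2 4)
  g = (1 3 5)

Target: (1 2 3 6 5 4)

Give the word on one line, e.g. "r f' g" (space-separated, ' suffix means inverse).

r r f'

  after r: (1 3 4 5 6)
  after r: (1 4 6 3 5)
  after f': (1 2 3 6 5 4)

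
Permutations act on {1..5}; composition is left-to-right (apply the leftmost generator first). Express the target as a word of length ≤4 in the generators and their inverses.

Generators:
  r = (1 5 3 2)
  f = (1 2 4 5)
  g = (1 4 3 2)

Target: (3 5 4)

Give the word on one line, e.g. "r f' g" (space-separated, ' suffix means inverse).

r' g' g' g'

  after r': (1 2 3 5)
  after g': (1 3 5 2 4)
  after g': (1 4 2)(3 5)
  after g': (3 5 4)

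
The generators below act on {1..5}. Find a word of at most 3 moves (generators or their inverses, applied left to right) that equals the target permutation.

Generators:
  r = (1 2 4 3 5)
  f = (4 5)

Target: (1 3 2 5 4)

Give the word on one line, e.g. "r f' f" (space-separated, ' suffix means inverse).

r' r'

  after r': (1 5 3 4 2)
  after r': (1 3 2 5 4)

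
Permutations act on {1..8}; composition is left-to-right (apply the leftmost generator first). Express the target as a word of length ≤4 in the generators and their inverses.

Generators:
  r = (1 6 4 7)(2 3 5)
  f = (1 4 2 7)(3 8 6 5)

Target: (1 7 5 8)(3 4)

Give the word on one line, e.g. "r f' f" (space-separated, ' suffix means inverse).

r' f r'

  after r': (1 7 4 6)(2 5 3)
  after f: (2 3 7)(4 5 8 6)
  after r': (1 7 5 8)(3 4)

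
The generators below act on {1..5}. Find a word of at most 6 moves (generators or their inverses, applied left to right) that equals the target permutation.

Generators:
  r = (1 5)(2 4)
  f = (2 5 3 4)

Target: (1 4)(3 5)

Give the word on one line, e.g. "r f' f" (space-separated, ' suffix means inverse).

r f r' f

  after r: (1 5)(2 4)
  after f: (1 3 4 5)
  after r': (1 3 2 4)
  after f: (1 4)(3 5)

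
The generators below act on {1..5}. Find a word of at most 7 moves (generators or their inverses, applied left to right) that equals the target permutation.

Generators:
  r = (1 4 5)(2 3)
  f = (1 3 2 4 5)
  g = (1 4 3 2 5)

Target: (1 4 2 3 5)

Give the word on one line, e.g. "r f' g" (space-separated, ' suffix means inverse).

  after r': (1 5 4)(2 3)
  after f: (3 4)
  after f: (1 3 5)(2 4)
  after r': (1 2)(3 4)
  after f: (1 4 2 3 5)

r' f f r' f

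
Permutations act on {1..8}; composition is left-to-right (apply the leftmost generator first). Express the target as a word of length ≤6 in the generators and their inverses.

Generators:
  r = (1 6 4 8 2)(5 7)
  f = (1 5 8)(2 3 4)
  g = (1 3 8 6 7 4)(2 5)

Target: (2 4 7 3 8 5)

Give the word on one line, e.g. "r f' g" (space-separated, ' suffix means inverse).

g r f g

  after g: (1 3 8 6 7 4)(2 5)
  after r: (1 3 2 7 8 4 6 5)
  after f: (1 4 6 8 2 7)
  after g: (2 4 7 3 8 5)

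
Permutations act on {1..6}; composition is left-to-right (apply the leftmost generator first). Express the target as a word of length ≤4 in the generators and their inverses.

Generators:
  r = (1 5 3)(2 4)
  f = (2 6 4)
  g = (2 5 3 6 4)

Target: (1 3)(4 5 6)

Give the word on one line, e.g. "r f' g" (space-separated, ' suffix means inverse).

r g

  after r: (1 5 3)(2 4)
  after g: (1 3)(4 5 6)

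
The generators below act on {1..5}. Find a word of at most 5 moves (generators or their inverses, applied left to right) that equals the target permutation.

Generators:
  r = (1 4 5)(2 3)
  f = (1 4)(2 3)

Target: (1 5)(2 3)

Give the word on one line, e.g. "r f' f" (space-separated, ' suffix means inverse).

f' r' f f r'

  after f': (1 4)(2 3)
  after r': (4 5)
  after f: (1 4 5)(2 3)
  after f: (4 5)
  after r': (1 5)(2 3)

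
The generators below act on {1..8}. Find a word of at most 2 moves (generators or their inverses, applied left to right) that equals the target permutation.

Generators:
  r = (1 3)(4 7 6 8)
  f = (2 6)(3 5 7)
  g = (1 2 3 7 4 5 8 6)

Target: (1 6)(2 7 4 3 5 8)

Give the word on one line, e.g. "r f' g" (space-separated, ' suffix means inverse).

g f'

  after g: (1 2 3 7 4 5 8 6)
  after f': (1 6)(2 7 4 3 5 8)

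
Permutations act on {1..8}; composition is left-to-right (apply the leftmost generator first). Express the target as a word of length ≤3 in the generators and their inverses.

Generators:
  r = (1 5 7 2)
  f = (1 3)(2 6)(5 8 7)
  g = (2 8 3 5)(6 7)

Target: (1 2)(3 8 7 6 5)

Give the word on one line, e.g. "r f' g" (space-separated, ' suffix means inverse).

  after g': (2 5 3 8)(6 7)
  after r': (1 2)(3 8 7 6 5)

g' r'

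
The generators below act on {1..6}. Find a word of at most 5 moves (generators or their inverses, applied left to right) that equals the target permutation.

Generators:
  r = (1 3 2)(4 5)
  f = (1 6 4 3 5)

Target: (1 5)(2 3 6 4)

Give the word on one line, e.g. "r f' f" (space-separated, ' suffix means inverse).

r' f' r f'

  after r': (1 2 3)(4 5)
  after f': (1 2 4 3 5 6)
  after r: (2 5 6 3 4)
  after f': (1 5)(2 3 6 4)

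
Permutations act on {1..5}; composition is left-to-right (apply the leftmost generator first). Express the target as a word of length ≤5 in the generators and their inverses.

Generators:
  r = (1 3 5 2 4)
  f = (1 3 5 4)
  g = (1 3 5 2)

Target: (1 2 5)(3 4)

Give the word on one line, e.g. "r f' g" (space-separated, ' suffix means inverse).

  after g: (1 3 5 2)
  after r: (1 5 4)(2 3)
  after f: (1 4 3 2 5)
  after g: (1 4 5 3)
  after r': (1 2 5)(3 4)

g r f g r'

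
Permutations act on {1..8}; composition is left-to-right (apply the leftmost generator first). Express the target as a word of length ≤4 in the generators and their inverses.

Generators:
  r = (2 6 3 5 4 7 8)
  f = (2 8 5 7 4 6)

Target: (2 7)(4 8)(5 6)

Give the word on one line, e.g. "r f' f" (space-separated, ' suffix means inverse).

  after f': (2 6 4 7 5 8)
  after f': (2 4 5)(6 7 8)
  after f': (2 7)(4 8)(5 6)

f' f' f'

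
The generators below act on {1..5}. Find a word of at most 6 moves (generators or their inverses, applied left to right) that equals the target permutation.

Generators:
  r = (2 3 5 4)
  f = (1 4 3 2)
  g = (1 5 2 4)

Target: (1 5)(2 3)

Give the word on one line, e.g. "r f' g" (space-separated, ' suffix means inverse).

g' f r f

  after g': (1 4 2 5)
  after f: (1 3 2 5 4)
  after r: (1 5 2 4)
  after f: (1 5)(2 3)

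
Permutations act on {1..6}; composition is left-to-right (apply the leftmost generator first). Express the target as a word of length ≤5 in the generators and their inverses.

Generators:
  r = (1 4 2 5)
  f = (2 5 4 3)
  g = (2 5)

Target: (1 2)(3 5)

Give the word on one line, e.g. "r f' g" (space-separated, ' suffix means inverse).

  after g': (2 5)
  after f': (3 4 5)
  after r: (1 4)(2 5 3)
  after r: (1 2)(3 5)

g' f' r r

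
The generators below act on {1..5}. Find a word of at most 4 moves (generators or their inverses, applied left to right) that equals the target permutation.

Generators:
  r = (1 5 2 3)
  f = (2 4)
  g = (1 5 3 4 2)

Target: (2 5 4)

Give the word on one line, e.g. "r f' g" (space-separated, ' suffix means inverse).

  after f: (2 4)
  after r': (1 3 2 4 5)
  after g': (1 5 2 3 4)
  after g': (2 5 4)

f r' g' g'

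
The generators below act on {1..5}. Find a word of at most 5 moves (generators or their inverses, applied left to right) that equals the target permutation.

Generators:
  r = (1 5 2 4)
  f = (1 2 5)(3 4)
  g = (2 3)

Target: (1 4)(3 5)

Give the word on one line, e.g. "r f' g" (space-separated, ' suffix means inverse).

f g' r' f

  after f: (1 2 5)(3 4)
  after g': (1 3 4 2 5)
  after r': (1 3 2)(4 5)
  after f: (1 4)(3 5)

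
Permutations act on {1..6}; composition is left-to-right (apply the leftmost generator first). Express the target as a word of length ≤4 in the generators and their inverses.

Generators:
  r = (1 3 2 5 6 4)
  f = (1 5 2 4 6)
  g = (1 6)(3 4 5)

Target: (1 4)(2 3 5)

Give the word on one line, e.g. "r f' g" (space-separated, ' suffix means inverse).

  after f: (1 5 2 4 6)
  after g': (1 4)(2 3 5)

f g'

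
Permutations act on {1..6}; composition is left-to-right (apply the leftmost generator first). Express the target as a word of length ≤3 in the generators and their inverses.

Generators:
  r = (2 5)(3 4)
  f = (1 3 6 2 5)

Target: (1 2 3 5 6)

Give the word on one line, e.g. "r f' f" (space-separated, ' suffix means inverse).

f' f'

  after f': (1 5 2 6 3)
  after f': (1 2 3 5 6)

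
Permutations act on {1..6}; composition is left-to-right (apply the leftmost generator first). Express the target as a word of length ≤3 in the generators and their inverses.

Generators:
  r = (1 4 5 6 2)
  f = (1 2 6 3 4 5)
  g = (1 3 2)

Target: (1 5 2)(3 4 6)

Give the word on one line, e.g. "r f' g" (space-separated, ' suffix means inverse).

r g' r

  after r: (1 4 5 6 2)
  after g': (1 4 5 6 3)
  after r: (1 5 2)(3 4 6)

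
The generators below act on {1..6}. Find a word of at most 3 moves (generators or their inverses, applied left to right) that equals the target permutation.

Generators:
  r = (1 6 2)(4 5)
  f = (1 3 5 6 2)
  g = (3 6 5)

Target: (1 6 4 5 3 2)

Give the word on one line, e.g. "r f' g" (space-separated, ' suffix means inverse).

  after g: (3 6 5)
  after r: (1 6 4 5 3 2)

g r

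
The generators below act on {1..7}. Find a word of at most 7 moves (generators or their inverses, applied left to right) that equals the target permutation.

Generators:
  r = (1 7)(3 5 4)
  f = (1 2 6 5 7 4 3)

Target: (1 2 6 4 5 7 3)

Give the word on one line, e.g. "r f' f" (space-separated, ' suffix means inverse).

  after f: (1 2 6 5 7 4 3)
  after r: (1 2 6 4 5)(3 7)
  after r: (1 2 6 3)(5 7)
  after r: (1 2 6 5)(3 7 4)
  after r: (1 2 6 4 5 7 3)

f r r r r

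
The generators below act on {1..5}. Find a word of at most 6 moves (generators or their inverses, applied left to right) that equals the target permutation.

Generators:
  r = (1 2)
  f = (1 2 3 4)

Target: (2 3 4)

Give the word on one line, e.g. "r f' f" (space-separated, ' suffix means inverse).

f r r r

  after f: (1 2 3 4)
  after r: (2 3 4)
  after r: (1 2 3 4)
  after r: (2 3 4)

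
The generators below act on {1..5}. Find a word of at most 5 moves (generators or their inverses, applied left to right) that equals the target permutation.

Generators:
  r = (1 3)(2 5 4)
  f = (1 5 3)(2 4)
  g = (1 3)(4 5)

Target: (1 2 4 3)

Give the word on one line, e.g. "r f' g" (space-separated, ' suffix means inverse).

  after g: (1 3)(4 5)
  after f': (1 5 2 4)
  after g: (1 4 3)(2 5)
  after r': (1 5 4)
  after r': (1 2 4 3)

g f' g r' r'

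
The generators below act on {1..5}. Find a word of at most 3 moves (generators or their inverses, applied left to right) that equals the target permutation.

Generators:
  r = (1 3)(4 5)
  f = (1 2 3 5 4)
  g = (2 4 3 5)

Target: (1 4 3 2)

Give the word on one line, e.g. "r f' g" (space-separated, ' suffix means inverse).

  after r': (1 3)(4 5)
  after g: (1 5 3)(2 4)
  after f: (1 4 3 2)

r' g f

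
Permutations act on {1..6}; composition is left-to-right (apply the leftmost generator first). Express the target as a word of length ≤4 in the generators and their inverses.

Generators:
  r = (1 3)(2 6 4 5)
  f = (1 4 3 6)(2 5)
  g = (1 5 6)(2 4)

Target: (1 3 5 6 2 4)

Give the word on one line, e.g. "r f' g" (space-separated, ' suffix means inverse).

  after f: (1 4 3 6)(2 5)
  after f: (1 3)(4 6)
  after g: (1 3 5 6 2 4)

f f g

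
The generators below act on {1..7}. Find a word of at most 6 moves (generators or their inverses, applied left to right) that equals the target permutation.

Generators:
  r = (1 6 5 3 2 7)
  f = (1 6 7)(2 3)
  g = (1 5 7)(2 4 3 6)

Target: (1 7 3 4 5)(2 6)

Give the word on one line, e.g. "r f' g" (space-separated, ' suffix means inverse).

f' g g f' g

  after f': (1 7 6)(2 3)
  after g: (2 6 5 7)(3 4)
  after g: (1 5)(4 6 7)
  after f': (1 5 7 4)(2 3)
  after g: (1 7 3 4 5)(2 6)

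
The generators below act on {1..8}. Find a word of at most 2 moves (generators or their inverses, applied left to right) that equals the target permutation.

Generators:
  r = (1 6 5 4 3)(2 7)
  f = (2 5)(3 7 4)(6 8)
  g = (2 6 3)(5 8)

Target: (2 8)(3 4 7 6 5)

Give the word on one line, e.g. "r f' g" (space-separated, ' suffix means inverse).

  after f': (2 5)(3 4 7)(6 8)
  after g': (2 8)(3 4 7 6 5)

f' g'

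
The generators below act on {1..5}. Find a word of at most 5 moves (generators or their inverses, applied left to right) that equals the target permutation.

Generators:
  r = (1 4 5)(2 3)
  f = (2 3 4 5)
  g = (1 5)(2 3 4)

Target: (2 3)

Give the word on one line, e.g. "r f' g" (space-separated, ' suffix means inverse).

f' g g f f

  after f': (2 5 4 3)
  after g: (1 5 2)
  after g: (2 5 3 4)
  after f: (3 5 4)
  after f: (2 3)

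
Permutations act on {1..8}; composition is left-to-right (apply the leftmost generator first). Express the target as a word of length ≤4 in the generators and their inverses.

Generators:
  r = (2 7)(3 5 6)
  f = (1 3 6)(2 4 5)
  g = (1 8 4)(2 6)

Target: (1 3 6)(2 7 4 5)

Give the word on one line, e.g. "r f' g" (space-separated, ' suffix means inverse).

r r r f

  after r: (2 7)(3 5 6)
  after r: (3 6 5)
  after r: (2 7)
  after f: (1 3 6)(2 7 4 5)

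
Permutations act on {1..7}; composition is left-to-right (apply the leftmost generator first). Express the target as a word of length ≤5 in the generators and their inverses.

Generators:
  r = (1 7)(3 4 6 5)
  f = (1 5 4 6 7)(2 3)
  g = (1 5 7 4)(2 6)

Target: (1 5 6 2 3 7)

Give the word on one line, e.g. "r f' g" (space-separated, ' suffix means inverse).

  after r: (1 7)(3 4 6 5)
  after r: (3 6)(4 5)
  after f: (1 5 6 2 3 7)

r r f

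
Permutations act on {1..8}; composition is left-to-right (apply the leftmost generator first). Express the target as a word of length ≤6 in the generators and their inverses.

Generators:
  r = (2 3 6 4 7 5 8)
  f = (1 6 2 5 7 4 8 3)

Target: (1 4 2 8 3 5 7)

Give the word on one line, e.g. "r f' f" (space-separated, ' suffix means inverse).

r' f r r f

  after r': (2 8 5 7 4 6 3)
  after f: (1 6)(2 3 5 4)(7 8)
  after r: (1 4 3 8 5 7 2 6)
  after r: (1 7 3 2 4 6)
  after f: (1 4 2 8 3 5 7)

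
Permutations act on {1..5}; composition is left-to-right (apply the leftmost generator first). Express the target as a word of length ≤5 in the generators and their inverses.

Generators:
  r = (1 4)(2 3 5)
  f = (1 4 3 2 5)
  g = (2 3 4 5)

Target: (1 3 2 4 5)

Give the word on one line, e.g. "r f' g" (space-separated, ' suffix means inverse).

f' g' f r' f'

  after f': (1 5 2 3 4)
  after g': (1 4)
  after f: (1 3 2 5)
  after r': (1 2 3 5 4)
  after f': (1 3 2 4 5)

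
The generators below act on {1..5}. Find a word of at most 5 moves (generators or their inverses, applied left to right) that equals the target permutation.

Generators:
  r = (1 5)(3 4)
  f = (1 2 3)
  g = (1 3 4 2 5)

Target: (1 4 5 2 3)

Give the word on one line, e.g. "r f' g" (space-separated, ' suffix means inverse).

  after g: (1 3 4 2 5)
  after g: (1 4 5 3 2)
  after r': (1 3 2 5 4)
  after r': (1 4 5 3 2)
  after f': (1 4 5 2 3)

g g r' r' f'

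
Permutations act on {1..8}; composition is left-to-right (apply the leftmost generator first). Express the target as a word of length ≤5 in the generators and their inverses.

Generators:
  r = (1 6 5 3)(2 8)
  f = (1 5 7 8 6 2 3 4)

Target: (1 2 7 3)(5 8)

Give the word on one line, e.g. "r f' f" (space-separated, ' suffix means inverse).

  after f: (1 5 7 8 6 2 3 4)
  after r': (1 6 8)(2 5 7)(3 4)
  after f: (1 2 7 3)(5 8)

f r' f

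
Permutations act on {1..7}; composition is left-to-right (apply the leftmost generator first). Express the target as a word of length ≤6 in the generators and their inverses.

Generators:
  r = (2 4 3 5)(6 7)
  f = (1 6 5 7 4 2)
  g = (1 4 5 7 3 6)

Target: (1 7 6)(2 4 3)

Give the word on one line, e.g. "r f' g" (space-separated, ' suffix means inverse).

  after r': (2 5 3 4)(6 7)
  after g: (1 4 2 7)(3 5 6)
  after r': (1 2 6 4 5 7)
  after r': (1 5 6 2 7)(3 4)
  after f: (1 7 6)(2 4 3)

r' g r' r' f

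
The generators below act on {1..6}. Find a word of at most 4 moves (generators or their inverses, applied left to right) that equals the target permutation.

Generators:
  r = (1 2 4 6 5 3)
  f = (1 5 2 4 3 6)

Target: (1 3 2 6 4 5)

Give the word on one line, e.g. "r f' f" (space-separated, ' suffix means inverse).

  after r: (1 2 4 6 5 3)
  after f: (1 4)(2 3 5 6)
  after f: (1 3 2 6 4 5)

r f f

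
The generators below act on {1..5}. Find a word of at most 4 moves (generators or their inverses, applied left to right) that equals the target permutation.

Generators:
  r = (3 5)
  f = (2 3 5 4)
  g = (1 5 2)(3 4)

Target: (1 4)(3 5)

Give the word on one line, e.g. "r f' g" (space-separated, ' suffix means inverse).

  after r': (3 5)
  after f: (2 3 4)
  after g: (1 5 2 4)
  after f: (1 4)(3 5)

r' f g f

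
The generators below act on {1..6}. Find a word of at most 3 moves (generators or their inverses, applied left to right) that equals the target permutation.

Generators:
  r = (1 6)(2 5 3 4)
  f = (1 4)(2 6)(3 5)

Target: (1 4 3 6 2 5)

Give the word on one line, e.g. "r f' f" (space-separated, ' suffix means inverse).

  after r: (1 6)(2 5 3 4)
  after r: (2 3)(4 5)
  after f': (1 4 3 6 2 5)

r r f'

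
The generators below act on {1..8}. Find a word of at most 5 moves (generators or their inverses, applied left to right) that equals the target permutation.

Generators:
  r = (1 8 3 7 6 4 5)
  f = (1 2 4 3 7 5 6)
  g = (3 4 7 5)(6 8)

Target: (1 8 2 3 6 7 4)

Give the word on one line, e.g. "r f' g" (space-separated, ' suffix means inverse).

  after r': (1 5 4 6 7 3 8)
  after f: (1 6 5 3 8 2 4)
  after g': (1 8 2 3 6 7 4)

r' f g'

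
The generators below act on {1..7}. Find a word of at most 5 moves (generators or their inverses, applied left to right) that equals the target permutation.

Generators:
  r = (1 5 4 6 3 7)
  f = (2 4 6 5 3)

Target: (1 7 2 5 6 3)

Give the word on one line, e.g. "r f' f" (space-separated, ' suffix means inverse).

  after f': (2 3 5 6 4)
  after r': (1 7 3)(2 6 5 4)
  after f: (1 7 2 5 6 3)

f' r' f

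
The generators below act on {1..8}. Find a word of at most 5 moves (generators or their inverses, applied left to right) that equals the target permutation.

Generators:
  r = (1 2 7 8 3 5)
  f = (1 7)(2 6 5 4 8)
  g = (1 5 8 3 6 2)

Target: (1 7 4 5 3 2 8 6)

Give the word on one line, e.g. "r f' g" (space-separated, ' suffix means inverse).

  after g: (1 5 8 3 6 2)
  after r: (3 6 7 8 5)
  after f': (1 7 4 5 3 2 8 6)

g r f'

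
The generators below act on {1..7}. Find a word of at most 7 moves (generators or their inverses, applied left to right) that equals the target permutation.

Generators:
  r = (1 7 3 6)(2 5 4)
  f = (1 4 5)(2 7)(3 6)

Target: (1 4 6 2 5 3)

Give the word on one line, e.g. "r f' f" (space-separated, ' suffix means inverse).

  after r': (1 6 3 7)(2 4 5)
  after f: (1 3 2 5 7 4)
  after r': (1 7 5)(3 4 6)
  after r': (2 4 3 5 6 7)
  after f: (1 4 6 2 5 3)

r' f r' r' f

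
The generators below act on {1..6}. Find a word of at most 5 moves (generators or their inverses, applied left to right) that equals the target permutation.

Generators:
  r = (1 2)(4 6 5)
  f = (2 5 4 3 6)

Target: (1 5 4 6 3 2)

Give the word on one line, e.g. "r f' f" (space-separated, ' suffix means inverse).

r' f' r r f'

  after r': (1 2)(4 5 6)
  after f': (1 6 5 3 4 2)
  after r: (1 5 3 6 4)
  after r: (1 4 2)(3 5)
  after f': (1 5 4 6 3 2)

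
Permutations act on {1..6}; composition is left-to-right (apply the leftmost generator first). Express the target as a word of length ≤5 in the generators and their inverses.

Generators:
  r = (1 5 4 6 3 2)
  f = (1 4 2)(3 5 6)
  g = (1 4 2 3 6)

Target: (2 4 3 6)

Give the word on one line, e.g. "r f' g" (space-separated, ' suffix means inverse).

r f' r' f' r'

  after r: (1 5 4 6 3 2)
  after f': (1 3 4 5)
  after r': (1 6 4)(2 3 5)
  after f': (1 5 4 2 6)
  after r': (2 4 3 6)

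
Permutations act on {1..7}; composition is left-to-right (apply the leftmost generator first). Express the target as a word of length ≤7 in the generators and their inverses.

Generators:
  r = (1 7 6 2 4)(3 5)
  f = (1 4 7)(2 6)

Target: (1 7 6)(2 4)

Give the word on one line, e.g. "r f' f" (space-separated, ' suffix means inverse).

r' f' f' r' f'

  after r': (1 4 2 6 7)(3 5)
  after f': (3 5)(4 6)
  after f': (1 7 4 2 6)(3 5)
  after r': (2 7)(4 6)
  after f': (1 7 6)(2 4)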